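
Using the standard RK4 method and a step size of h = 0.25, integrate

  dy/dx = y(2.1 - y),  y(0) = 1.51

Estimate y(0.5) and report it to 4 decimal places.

RK4: k1 = f(x_n, y_n); k2 = f(x_n + h/2, y_n + (h/2)·k1); k3 = f(x_n + h/2, y_n + (h/2)·k2); k4 = f(x_n + h, y_n + h·k3); y_{n+1} = y_n + (h/6)·(k1 + 2k2 + 2k3 + k4).
x=0.000000, y=1.510000:
  k1 = f(0.000000, 1.510000) = 0.890900
  k2 = f(0.125000, 1.621363) = 0.776045
  k3 = f(0.125000, 1.607006) = 0.792245
  k4 = f(0.250000, 1.708061) = 0.669455
  y ← 1.510000 + (0.25/6)·(k1 + 2k2 + 2k3 + k4) = 1.705706
x=0.250000, y=1.705706:
  k1 = f(0.250000, 1.705706) = 0.672550
  k2 = f(0.375000, 1.789774) = 0.555234
  k3 = f(0.375000, 1.775110) = 0.576716
  k4 = f(0.500000, 1.849885) = 0.462685
  y ← 1.705706 + (0.25/6)·(k1 + 2k2 + 2k3 + k4) = 1.847336
y(0.5) ≈ 1.8473

1.8473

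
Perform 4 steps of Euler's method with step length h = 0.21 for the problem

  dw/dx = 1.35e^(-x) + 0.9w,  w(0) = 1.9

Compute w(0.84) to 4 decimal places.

Euler: w_{n+1} = w_n + h·f(x_n, w_n).
x=0.000000, w=1.900000: f=3.060000 → w ← 1.900000 + 0.21·3.060000 = 2.542600
x=0.210000, w=2.542600: f=3.382629 → w ← 2.542600 + 0.21·3.382629 = 3.252952
x=0.420000, w=3.252952: f=3.814670 → w ← 3.252952 + 0.21·3.814670 = 4.054033
x=0.630000, w=4.054033: f=4.367628 → w ← 4.054033 + 0.21·4.367628 = 4.971235
w(0.84) ≈ 4.9712

4.9712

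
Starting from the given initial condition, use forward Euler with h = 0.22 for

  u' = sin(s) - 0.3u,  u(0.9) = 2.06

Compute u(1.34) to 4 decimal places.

Euler: u_{n+1} = u_n + h·f(s_n, u_n).
s=0.900000, u=2.060000: f=0.165327 → u ← 2.060000 + 0.22·0.165327 = 2.096372
s=1.120000, u=2.096372: f=0.271189 → u ← 2.096372 + 0.22·0.271189 = 2.156033
u(1.34) ≈ 2.1560

2.1560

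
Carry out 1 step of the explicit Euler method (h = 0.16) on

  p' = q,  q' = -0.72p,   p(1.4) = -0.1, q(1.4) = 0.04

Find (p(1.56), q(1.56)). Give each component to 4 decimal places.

Euler on (p,q): p_{n+1} = p_n + h·p', q_{n+1} = q_n + h·q'.
1.400000: (-0.100000, 0.040000); f=(0.040000, 0.072000) → (-0.093600, 0.051520)
(p(1.56), q(1.56)) ≈ (-0.0936, 0.0515)

-0.0936, 0.0515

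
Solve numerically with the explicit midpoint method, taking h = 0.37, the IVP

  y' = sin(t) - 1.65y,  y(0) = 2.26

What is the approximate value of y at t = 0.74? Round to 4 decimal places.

Midpoint: k1 = f(t_n, y_n); k2 = f(t_n + h/2, y_n + (h/2)·k1); y_{n+1} = y_n + h·k2.
t=0.000000, y=2.260000:
  k1 = f(0.000000, 2.260000) = -3.729000
  k2 = f(0.185000, 1.570135) = -2.406776
  y ← 2.260000 + 0.37·(-2.406776) = 1.369493
t=0.370000, y=1.369493:
  k1 = f(0.370000, 1.369493) = -1.898048
  k2 = f(0.555000, 1.018354) = -1.153341
  y ← 1.369493 + 0.37·(-1.153341) = 0.942757
y(0.74) ≈ 0.9428

0.9428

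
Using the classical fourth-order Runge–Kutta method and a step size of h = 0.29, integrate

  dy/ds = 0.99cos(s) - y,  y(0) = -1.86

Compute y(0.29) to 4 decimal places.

RK4: k1 = f(s_n, y_n); k2 = f(s_n + h/2, y_n + (h/2)·k1); k3 = f(s_n + h/2, y_n + (h/2)·k2); k4 = f(s_n + h, y_n + h·k3); y_{n+1} = y_n + (h/6)·(k1 + 2k2 + 2k3 + k4).
s=0.000000, y=-1.860000:
  k1 = f(0.000000, -1.860000) = 2.850000
  k2 = f(0.145000, -1.446750) = 2.426361
  k3 = f(0.145000, -1.508178) = 2.487789
  k4 = f(0.290000, -1.138541) = 2.087203
  y ← -1.860000 + (0.29/6)·(k1 + 2k2 + 2k3 + k4) = -1.146334
y(0.29) ≈ -1.1463

-1.1463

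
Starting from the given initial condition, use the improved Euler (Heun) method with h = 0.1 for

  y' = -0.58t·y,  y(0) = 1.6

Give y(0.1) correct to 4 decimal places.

Heun: k1 = f(t_n, y_n); k2 = f(t_n + h, y_n + h·k1); y_{n+1} = y_n + (h/2)·(k1 + k2).
t=0.000000, y=1.600000:
  k1 = f(0.000000, 1.600000) = 0.000000
  k2 = f(0.100000, 1.600000) = -0.092800
  y ← 1.600000 + (0.1/2)·(0.000000 + (-0.092800)) = 1.595360
y(0.1) ≈ 1.5954

1.5954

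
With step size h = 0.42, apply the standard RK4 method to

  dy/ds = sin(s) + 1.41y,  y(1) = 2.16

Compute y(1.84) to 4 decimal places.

RK4: k1 = f(s_n, y_n); k2 = f(s_n + h/2, y_n + (h/2)·k1); k3 = f(s_n + h/2, y_n + (h/2)·k2); k4 = f(s_n + h, y_n + h·k3); y_{n+1} = y_n + (h/6)·(k1 + 2k2 + 2k3 + k4).
s=1.000000, y=2.160000:
  k1 = f(1.000000, 2.160000) = 3.887071
  k2 = f(1.210000, 2.976285) = 5.132178
  k3 = f(1.210000, 3.237757) = 5.500854
  k4 = f(1.420000, 4.470359) = 7.291857
  y ← 2.160000 + (0.42/6)·(k1 + 2k2 + 2k3 + k4) = 4.431149
s=1.420000, y=4.431149:
  k1 = f(1.420000, 4.431149) = 7.236572
  k2 = f(1.630000, 5.950830) = 9.388918
  k3 = f(1.630000, 6.402822) = 10.026227
  k4 = f(1.840000, 8.642165) = 13.149435
  y ← 4.431149 + (0.42/6)·(k1 + 2k2 + 2k3 + k4) = 8.576290
y(1.84) ≈ 8.5763

8.5763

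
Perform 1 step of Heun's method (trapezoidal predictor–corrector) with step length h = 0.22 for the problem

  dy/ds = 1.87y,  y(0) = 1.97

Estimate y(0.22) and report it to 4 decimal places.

2.9472

Heun: k1 = f(s_n, y_n); k2 = f(s_n + h, y_n + h·k1); y_{n+1} = y_n + (h/2)·(k1 + k2).
s=0.000000, y=1.970000:
  k1 = f(0.000000, 1.970000) = 3.683900
  k2 = f(0.220000, 2.780458) = 5.199456
  y ← 1.970000 + (0.22/2)·(3.683900 + 5.199456) = 2.947169
y(0.22) ≈ 2.9472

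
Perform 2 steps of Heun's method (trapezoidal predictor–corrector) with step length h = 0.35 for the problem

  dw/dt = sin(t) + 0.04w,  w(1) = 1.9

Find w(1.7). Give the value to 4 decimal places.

Heun: k1 = f(t_n, w_n); k2 = f(t_n + h, w_n + h·k1); w_{n+1} = w_n + (h/2)·(k1 + k2).
t=1.000000, w=1.900000:
  k1 = f(1.000000, 1.900000) = 0.917471
  k2 = f(1.350000, 2.221115) = 1.064568
  w ← 1.900000 + (0.35/2)·(0.917471 + 1.064568) = 2.246857
t=1.350000, w=2.246857:
  k1 = f(1.350000, 2.246857) = 1.065598
  k2 = f(1.700000, 2.619816) = 1.096457
  w ← 2.246857 + (0.35/2)·(1.065598 + 1.096457) = 2.625216
w(1.7) ≈ 2.6252

2.6252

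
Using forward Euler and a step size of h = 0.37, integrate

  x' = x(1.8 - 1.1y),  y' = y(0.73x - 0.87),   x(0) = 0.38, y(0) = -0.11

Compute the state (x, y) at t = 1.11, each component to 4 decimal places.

1.8752, -0.0716

Euler on (x,y): x_{n+1} = x_n + h·x', y_{n+1} = y_n + h·y'.
0.000000: (0.380000, -0.110000); f=(0.729980, 0.065186) → (0.650093, -0.085881)
0.370000: (0.650093, -0.085881); f=(1.231580, 0.033960) → (1.105777, -0.073316)
0.740000: (1.105777, -0.073316); f=(2.079577, 0.004603) → (1.875221, -0.071613)
(x(1.11), y(1.11)) ≈ (1.8752, -0.0716)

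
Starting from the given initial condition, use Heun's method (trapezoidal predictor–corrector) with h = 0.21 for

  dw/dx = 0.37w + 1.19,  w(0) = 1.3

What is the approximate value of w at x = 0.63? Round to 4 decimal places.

Heun: k1 = f(x_n, w_n); k2 = f(x_n + h, w_n + h·k1); w_{n+1} = w_n + (h/2)·(k1 + k2).
x=0.000000, w=1.300000:
  k1 = f(0.000000, 1.300000) = 1.671000
  k2 = f(0.210000, 1.650910) = 1.800837
  w ← 1.300000 + (0.21/2)·(1.671000 + 1.800837) = 1.664543
x=0.210000, w=1.664543:
  k1 = f(0.210000, 1.664543) = 1.805881
  k2 = f(0.420000, 2.043778) = 1.946198
  w ← 1.664543 + (0.21/2)·(1.805881 + 1.946198) = 2.058511
x=0.420000, w=2.058511:
  k1 = f(0.420000, 2.058511) = 1.951649
  k2 = f(0.630000, 2.468357) = 2.103292
  w ← 2.058511 + (0.21/2)·(1.951649 + 2.103292) = 2.484280
w(0.63) ≈ 2.4843

2.4843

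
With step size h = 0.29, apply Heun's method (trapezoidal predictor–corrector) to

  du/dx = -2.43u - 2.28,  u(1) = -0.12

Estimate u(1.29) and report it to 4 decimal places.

-0.4935

Heun: k1 = f(x_n, u_n); k2 = f(x_n + h, u_n + h·k1); u_{n+1} = u_n + (h/2)·(k1 + k2).
x=1.000000, u=-0.120000:
  k1 = f(1.000000, -0.120000) = -1.988400
  k2 = f(1.290000, -0.696636) = -0.587175
  u ← -0.120000 + (0.29/2)·(-1.988400 + (-0.587175)) = -0.493458
u(1.29) ≈ -0.4935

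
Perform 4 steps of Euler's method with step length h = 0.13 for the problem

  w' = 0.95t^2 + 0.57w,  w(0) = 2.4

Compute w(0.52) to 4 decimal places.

Euler: w_{n+1} = w_n + h·f(t_n, w_n).
t=0.000000, w=2.400000: f=1.368000 → w ← 2.400000 + 0.13·1.368000 = 2.577840
t=0.130000, w=2.577840: f=1.485424 → w ← 2.577840 + 0.13·1.485424 = 2.770945
t=0.260000, w=2.770945: f=1.643659 → w ← 2.770945 + 0.13·1.643659 = 2.984621
t=0.390000, w=2.984621: f=1.845729 → w ← 2.984621 + 0.13·1.845729 = 3.224565
w(0.52) ≈ 3.2246

3.2246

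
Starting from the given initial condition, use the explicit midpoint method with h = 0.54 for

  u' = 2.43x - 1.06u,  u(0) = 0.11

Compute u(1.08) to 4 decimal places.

1.1081

Midpoint: k1 = f(x_n, u_n); k2 = f(x_n + h/2, u_n + (h/2)·k1); u_{n+1} = u_n + h·k2.
x=0.000000, u=0.110000:
  k1 = f(0.000000, 0.110000) = -0.116600
  k2 = f(0.270000, 0.078518) = 0.572871
  u ← 0.110000 + 0.54·0.572871 = 0.419350
x=0.540000, u=0.419350:
  k1 = f(0.540000, 0.419350) = 0.867689
  k2 = f(0.810000, 0.653626) = 1.275456
  u ← 0.419350 + 0.54·1.275456 = 1.108097
u(1.08) ≈ 1.1081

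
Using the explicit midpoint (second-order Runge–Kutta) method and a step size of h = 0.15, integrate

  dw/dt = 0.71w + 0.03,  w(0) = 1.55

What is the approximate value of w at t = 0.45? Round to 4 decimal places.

2.1482

Midpoint: k1 = f(t_n, w_n); k2 = f(t_n + h/2, w_n + (h/2)·k1); w_{n+1} = w_n + h·k2.
t=0.000000, w=1.550000:
  k1 = f(0.000000, 1.550000) = 1.130500
  k2 = f(0.075000, 1.634788) = 1.190699
  w ← 1.550000 + 0.15·1.190699 = 1.728605
t=0.150000, w=1.728605:
  k1 = f(0.150000, 1.728605) = 1.257309
  k2 = f(0.225000, 1.822903) = 1.324261
  w ← 1.728605 + 0.15·1.324261 = 1.927244
t=0.300000, w=1.927244:
  k1 = f(0.300000, 1.927244) = 1.398343
  k2 = f(0.375000, 2.032120) = 1.472805
  w ← 1.927244 + 0.15·1.472805 = 2.148165
w(0.45) ≈ 2.1482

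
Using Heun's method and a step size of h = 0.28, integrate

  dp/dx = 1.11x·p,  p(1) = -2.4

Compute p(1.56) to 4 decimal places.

-5.2265

Heun: k1 = f(x_n, p_n); k2 = f(x_n + h, p_n + h·k1); p_{n+1} = p_n + (h/2)·(k1 + k2).
x=1.000000, p=-2.400000:
  k1 = f(1.000000, -2.400000) = -2.664000
  k2 = f(1.280000, -3.145920) = -4.469723
  p ← -2.400000 + (0.28/2)·(-2.664000 + (-4.469723)) = -3.398721
x=1.280000, p=-3.398721:
  k1 = f(1.280000, -3.398721) = -4.828903
  k2 = f(1.560000, -4.750814) = -8.226510
  p ← -3.398721 + (0.28/2)·(-4.828903 + (-8.226510)) = -5.226479
p(1.56) ≈ -5.2265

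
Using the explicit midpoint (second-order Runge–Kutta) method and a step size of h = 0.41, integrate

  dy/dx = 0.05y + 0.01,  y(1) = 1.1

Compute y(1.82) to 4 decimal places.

1.1544

Midpoint: k1 = f(x_n, y_n); k2 = f(x_n + h/2, y_n + (h/2)·k1); y_{n+1} = y_n + h·k2.
x=1.000000, y=1.100000:
  k1 = f(1.000000, 1.100000) = 0.065000
  k2 = f(1.205000, 1.113325) = 0.065666
  y ← 1.100000 + 0.41·0.065666 = 1.126923
x=1.410000, y=1.126923:
  k1 = f(1.410000, 1.126923) = 0.066346
  k2 = f(1.615000, 1.140524) = 0.067026
  y ← 1.126923 + 0.41·0.067026 = 1.154404
y(1.82) ≈ 1.1544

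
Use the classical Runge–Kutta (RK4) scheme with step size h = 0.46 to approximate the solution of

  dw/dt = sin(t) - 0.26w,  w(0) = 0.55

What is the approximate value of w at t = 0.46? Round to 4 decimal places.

0.5879

RK4: k1 = f(t_n, w_n); k2 = f(t_n + h/2, w_n + (h/2)·k1); k3 = f(t_n + h/2, w_n + (h/2)·k2); k4 = f(t_n + h, w_n + h·k3); w_{n+1} = w_n + (h/6)·(k1 + 2k2 + 2k3 + k4).
t=0.000000, w=0.550000:
  k1 = f(0.000000, 0.550000) = -0.143000
  k2 = f(0.230000, 0.517110) = 0.093529
  k3 = f(0.230000, 0.571512) = 0.079384
  k4 = f(0.460000, 0.586517) = 0.291454
  w ← 0.550000 + (0.46/6)·(k1 + 2k2 + 2k3 + k4) = 0.587895
w(0.46) ≈ 0.5879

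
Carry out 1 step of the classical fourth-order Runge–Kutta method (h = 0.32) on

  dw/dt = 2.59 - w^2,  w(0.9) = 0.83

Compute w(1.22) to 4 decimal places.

RK4: k1 = f(t_n, w_n); k2 = f(t_n + h/2, w_n + (h/2)·k1); k3 = f(t_n + h/2, w_n + (h/2)·k2); k4 = f(t_n + h, w_n + h·k3); w_{n+1} = w_n + (h/6)·(k1 + 2k2 + 2k3 + k4).
t=0.900000, w=0.830000:
  k1 = f(0.900000, 0.830000) = 1.901100
  k2 = f(1.060000, 1.134176) = 1.303645
  k3 = f(1.060000, 1.038583) = 1.511345
  k4 = f(1.220000, 1.313630) = 0.864375
  w ← 0.830000 + (0.32/6)·(k1 + 2k2 + 2k3 + k4) = 1.277758
w(1.22) ≈ 1.2778

1.2778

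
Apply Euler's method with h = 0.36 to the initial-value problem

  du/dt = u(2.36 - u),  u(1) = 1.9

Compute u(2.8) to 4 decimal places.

2.3599

Euler: u_{n+1} = u_n + h·f(t_n, u_n).
t=1.000000, u=1.900000: f=0.874000 → u ← 1.900000 + 0.36·0.874000 = 2.214640
t=1.360000, u=2.214640: f=0.321920 → u ← 2.214640 + 0.36·0.321920 = 2.330531
t=1.720000, u=2.330531: f=0.068678 → u ← 2.330531 + 0.36·0.068678 = 2.355255
t=2.080000, u=2.355255: f=0.011175 → u ← 2.355255 + 0.36·0.011175 = 2.359278
t=2.440000, u=2.359278: f=0.001703 → u ← 2.359278 + 0.36·0.001703 = 2.359891
u(2.8) ≈ 2.3599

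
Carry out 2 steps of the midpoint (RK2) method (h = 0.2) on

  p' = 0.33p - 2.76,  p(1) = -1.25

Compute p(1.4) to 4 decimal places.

-2.6056

Midpoint: k1 = f(t_n, p_n); k2 = f(t_n + h/2, p_n + (h/2)·k1); p_{n+1} = p_n + h·k2.
t=1.000000, p=-1.250000:
  k1 = f(1.000000, -1.250000) = -3.172500
  k2 = f(1.100000, -1.567250) = -3.277192
  p ← -1.250000 + 0.2·(-3.277192) = -1.905439
t=1.200000, p=-1.905439:
  k1 = f(1.200000, -1.905439) = -3.388795
  k2 = f(1.300000, -2.244318) = -3.500625
  p ← -1.905439 + 0.2·(-3.500625) = -2.605563
p(1.4) ≈ -2.6056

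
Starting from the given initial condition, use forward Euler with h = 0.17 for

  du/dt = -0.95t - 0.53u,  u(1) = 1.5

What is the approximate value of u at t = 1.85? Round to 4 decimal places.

Euler: u_{n+1} = u_n + h·f(t_n, u_n).
t=1.000000, u=1.500000: f=-1.745000 → u ← 1.500000 + 0.17·(-1.745000) = 1.203350
t=1.170000, u=1.203350: f=-1.749275 → u ← 1.203350 + 0.17·(-1.749275) = 0.905973
t=1.340000, u=0.905973: f=-1.753166 → u ← 0.905973 + 0.17·(-1.753166) = 0.607935
t=1.510000, u=0.607935: f=-1.756706 → u ← 0.607935 + 0.17·(-1.756706) = 0.309295
t=1.680000, u=0.309295: f=-1.759926 → u ← 0.309295 + 0.17·(-1.759926) = 0.010108
u(1.85) ≈ 0.0101

0.0101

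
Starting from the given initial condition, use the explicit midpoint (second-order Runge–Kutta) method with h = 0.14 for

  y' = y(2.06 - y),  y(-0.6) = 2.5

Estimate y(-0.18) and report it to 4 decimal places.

2.2297

Midpoint: k1 = f(t_n, y_n); k2 = f(t_n + h/2, y_n + (h/2)·k1); y_{n+1} = y_n + h·k2.
t=-0.600000, y=2.500000:
  k1 = f(-0.600000, 2.500000) = -1.100000
  k2 = f(-0.530000, 2.423000) = -0.879549
  y ← 2.500000 + 0.14·(-0.879549) = 2.376863
t=-0.460000, y=2.376863:
  k1 = f(-0.460000, 2.376863) = -0.753140
  k2 = f(-0.390000, 2.324143) = -0.613907
  y ← 2.376863 + 0.14·(-0.613907) = 2.290916
t=-0.320000, y=2.290916:
  k1 = f(-0.320000, 2.290916) = -0.529010
  k2 = f(-0.250000, 2.253885) = -0.436996
  y ← 2.290916 + 0.14·(-0.436996) = 2.229737
y(-0.18) ≈ 2.2297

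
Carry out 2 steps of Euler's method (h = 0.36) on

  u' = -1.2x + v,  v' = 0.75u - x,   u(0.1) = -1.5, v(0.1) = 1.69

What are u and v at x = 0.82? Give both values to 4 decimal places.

Euler on (u,v): u_{n+1} = u_n + h·u', v_{n+1} = v_n + h·v'.
0.100000: (-1.500000, 1.690000); f=(1.570000, -1.225000) → (-0.934800, 1.249000)
0.460000: (-0.934800, 1.249000); f=(0.697000, -1.161100) → (-0.683880, 0.831004)
(u(0.82), v(0.82)) ≈ (-0.6839, 0.8310)

-0.6839, 0.8310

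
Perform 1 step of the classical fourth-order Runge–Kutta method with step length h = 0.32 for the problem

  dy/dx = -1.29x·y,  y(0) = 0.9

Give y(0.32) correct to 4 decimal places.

RK4: k1 = f(x_n, y_n); k2 = f(x_n + h/2, y_n + (h/2)·k1); k3 = f(x_n + h/2, y_n + (h/2)·k2); k4 = f(x_n + h, y_n + h·k3); y_{n+1} = y_n + (h/6)·(k1 + 2k2 + 2k3 + k4).
x=0.000000, y=0.900000:
  k1 = f(0.000000, 0.900000) = 0.000000
  k2 = f(0.160000, 0.900000) = -0.185760
  k3 = f(0.160000, 0.870278) = -0.179625
  k4 = f(0.320000, 0.842520) = -0.347792
  y ← 0.900000 + (0.32/6)·(k1 + 2k2 + 2k3 + k4) = 0.842477
y(0.32) ≈ 0.8425

0.8425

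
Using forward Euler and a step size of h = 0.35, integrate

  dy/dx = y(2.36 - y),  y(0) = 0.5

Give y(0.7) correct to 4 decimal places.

1.2689

Euler: y_{n+1} = y_n + h·f(x_n, y_n).
x=0.000000, y=0.500000: f=0.930000 → y ← 0.500000 + 0.35·0.930000 = 0.825500
x=0.350000, y=0.825500: f=1.266730 → y ← 0.825500 + 0.35·1.266730 = 1.268855
y(0.7) ≈ 1.2689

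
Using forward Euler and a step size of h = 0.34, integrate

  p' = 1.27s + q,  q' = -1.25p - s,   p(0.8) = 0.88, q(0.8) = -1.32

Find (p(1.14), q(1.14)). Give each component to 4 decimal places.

0.7766, -1.9660

Euler on (p,q): p_{n+1} = p_n + h·p', q_{n+1} = q_n + h·q'.
0.800000: (0.880000, -1.320000); f=(-0.304000, -1.900000) → (0.776640, -1.966000)
(p(1.14), q(1.14)) ≈ (0.7766, -1.9660)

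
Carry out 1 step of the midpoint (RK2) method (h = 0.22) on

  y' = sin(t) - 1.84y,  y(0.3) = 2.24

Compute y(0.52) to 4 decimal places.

Midpoint: k1 = f(t_n, y_n); k2 = f(t_n + h/2, y_n + (h/2)·k1); y_{n+1} = y_n + h·k2.
t=0.300000, y=2.240000:
  k1 = f(0.300000, 2.240000) = -3.826080
  k2 = f(0.410000, 1.819131) = -2.948592
  y ← 2.240000 + 0.22·(-2.948592) = 1.591310
y(0.52) ≈ 1.5913

1.5913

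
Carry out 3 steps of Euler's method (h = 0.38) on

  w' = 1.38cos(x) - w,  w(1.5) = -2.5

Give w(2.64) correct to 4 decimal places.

-1.0140

Euler: w_{n+1} = w_n + h·f(x_n, w_n).
x=1.500000, w=-2.500000: f=2.597617 → w ← -2.500000 + 0.38·2.597617 = -1.512905
x=1.880000, w=-1.512905: f=1.092971 → w ← -1.512905 + 0.38·1.092971 = -1.097576
x=2.260000, w=-1.097576: f=0.220003 → w ← -1.097576 + 0.38·0.220003 = -1.013975
w(2.64) ≈ -1.0140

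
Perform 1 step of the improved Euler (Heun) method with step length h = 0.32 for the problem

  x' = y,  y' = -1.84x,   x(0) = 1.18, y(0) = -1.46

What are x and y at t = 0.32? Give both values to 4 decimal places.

Heun on (x,y): k1 = f(t_n, state_n); k2 = f(t_n + h, state_n + h·k1); state_{n+1} = state_n + (h/2)·(k1 + k2).
0.000000: (1.180000, -1.460000)
  k1 = (-1.460000, -2.171200)
  predictor → (0.712800, -2.154784)
  k2 = (-2.154784, -1.311552)
  → (0.601635, -2.017240)
(x(0.32), y(0.32)) ≈ (0.6016, -2.0172)

0.6016, -2.0172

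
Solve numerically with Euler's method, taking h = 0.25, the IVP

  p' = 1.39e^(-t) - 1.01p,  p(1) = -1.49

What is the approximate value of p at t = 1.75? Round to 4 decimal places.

-0.3989

Euler: p_{n+1} = p_n + h·f(t_n, p_n).
t=1.000000, p=-1.490000: f=2.016252 → p ← -1.490000 + 0.25·2.016252 = -0.985937
t=1.250000, p=-0.985937: f=1.394038 → p ← -0.985937 + 0.25·1.394038 = -0.637427
t=1.500000, p=-0.637427: f=0.953953 → p ← -0.637427 + 0.25·0.953953 = -0.398939
p(1.75) ≈ -0.3989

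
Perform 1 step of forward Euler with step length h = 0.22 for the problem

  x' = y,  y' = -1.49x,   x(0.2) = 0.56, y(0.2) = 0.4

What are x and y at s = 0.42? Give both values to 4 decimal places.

Euler on (x,y): x_{n+1} = x_n + h·x', y_{n+1} = y_n + h·y'.
0.200000: (0.560000, 0.400000); f=(0.400000, -0.834400) → (0.648000, 0.216432)
(x(0.42), y(0.42)) ≈ (0.6480, 0.2164)

0.6480, 0.2164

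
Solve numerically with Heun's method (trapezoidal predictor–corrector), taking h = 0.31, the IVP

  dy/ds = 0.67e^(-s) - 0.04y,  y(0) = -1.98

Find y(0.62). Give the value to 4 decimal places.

-1.6239

Heun: k1 = f(s_n, y_n); k2 = f(s_n + h, y_n + h·k1); y_{n+1} = y_n + (h/2)·(k1 + k2).
s=0.000000, y=-1.980000:
  k1 = f(0.000000, -1.980000) = 0.749200
  k2 = f(0.310000, -1.747748) = 0.561319
  y ← -1.980000 + (0.31/2)·(0.749200 + 0.561319) = -1.776869
s=0.310000, y=-1.776869:
  k1 = f(0.310000, -1.776869) = 0.562484
  k2 = f(0.620000, -1.602499) = 0.424523
  y ← -1.776869 + (0.31/2)·(0.562484 + 0.424523) = -1.623883
y(0.62) ≈ -1.6239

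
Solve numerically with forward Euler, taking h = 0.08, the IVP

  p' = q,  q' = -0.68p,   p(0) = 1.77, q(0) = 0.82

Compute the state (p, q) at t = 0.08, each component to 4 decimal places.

Euler on (p,q): p_{n+1} = p_n + h·p', q_{n+1} = q_n + h·q'.
0.000000: (1.770000, 0.820000); f=(0.820000, -1.203600) → (1.835600, 0.723712)
(p(0.08), q(0.08)) ≈ (1.8356, 0.7237)

1.8356, 0.7237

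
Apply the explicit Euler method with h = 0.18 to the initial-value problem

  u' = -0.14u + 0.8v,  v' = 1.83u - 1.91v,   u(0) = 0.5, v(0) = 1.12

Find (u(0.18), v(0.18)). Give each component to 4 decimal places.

0.6487, 0.8996

Euler on (u,v): u_{n+1} = u_n + h·u', v_{n+1} = v_n + h·v'.
0.000000: (0.500000, 1.120000); f=(0.826000, -1.224200) → (0.648680, 0.899644)
(u(0.18), v(0.18)) ≈ (0.6487, 0.8996)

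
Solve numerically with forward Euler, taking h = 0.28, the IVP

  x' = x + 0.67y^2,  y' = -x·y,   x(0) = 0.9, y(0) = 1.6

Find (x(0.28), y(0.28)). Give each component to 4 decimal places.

1.6323, 1.1968

Euler on (x,y): x_{n+1} = x_n + h·x', y_{n+1} = y_n + h·y'.
0.000000: (0.900000, 1.600000); f=(2.615200, -1.440000) → (1.632256, 1.196800)
(x(0.28), y(0.28)) ≈ (1.6323, 1.1968)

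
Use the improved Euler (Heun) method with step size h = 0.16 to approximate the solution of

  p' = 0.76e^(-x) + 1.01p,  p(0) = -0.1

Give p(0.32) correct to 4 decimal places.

0.1102

Heun: k1 = f(x_n, p_n); k2 = f(x_n + h, p_n + h·k1); p_{n+1} = p_n + (h/2)·(k1 + k2).
x=0.000000, p=-0.100000:
  k1 = f(0.000000, -0.100000) = 0.659000
  k2 = f(0.160000, 0.005440) = 0.653124
  p ← -0.100000 + (0.16/2)·(0.659000 + 0.653124) = 0.004970
x=0.160000, p=0.004970:
  k1 = f(0.160000, 0.004970) = 0.652649
  k2 = f(0.320000, 0.109394) = 0.662361
  p ← 0.004970 + (0.16/2)·(0.652649 + 0.662361) = 0.110171
p(0.32) ≈ 0.1102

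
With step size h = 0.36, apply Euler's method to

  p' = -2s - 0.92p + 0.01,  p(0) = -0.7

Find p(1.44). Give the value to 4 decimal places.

Euler: p_{n+1} = p_n + h·f(s_n, p_n).
s=0.000000, p=-0.700000: f=0.654000 → p ← -0.700000 + 0.36·0.654000 = -0.464560
s=0.360000, p=-0.464560: f=-0.282605 → p ← -0.464560 + 0.36·(-0.282605) = -0.566298
s=0.720000, p=-0.566298: f=-0.909006 → p ← -0.566298 + 0.36·(-0.909006) = -0.893540
s=1.080000, p=-0.893540: f=-1.327943 → p ← -0.893540 + 0.36·(-1.327943) = -1.371599
p(1.44) ≈ -1.3716

-1.3716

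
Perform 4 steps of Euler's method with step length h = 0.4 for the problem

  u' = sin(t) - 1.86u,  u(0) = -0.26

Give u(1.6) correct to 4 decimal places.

0.4554

Euler: u_{n+1} = u_n + h·f(t_n, u_n).
t=0.000000, u=-0.260000: f=0.483600 → u ← -0.260000 + 0.4·0.483600 = -0.066560
t=0.400000, u=-0.066560: f=0.513220 → u ← -0.066560 + 0.4·0.513220 = 0.138728
t=0.800000, u=0.138728: f=0.459322 → u ← 0.138728 + 0.4·0.459322 = 0.322457
t=1.200000, u=0.322457: f=0.332269 → u ← 0.322457 + 0.4·0.332269 = 0.455365
u(1.6) ≈ 0.4554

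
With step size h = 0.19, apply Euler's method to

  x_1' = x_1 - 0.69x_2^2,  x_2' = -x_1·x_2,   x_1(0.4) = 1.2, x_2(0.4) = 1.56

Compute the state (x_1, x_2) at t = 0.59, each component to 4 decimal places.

1.1090, 1.2043

Euler on (x_1,x_2): x_1_{n+1} = x_1_n + h·x_1', x_2_{n+1} = x_2_n + h·x_2'.
0.400000: (1.200000, 1.560000); f=(-0.479184, -1.872000) → (1.108955, 1.204320)
(x_1(0.59), x_2(0.59)) ≈ (1.1090, 1.2043)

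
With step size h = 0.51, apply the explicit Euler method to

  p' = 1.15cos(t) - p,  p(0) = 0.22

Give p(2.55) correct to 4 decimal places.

-0.0795

Euler: p_{n+1} = p_n + h·f(t_n, p_n).
t=0.000000, p=0.220000: f=0.930000 → p ← 0.220000 + 0.51·0.930000 = 0.694300
t=0.510000, p=0.694300: f=0.309356 → p ← 0.694300 + 0.51·0.309356 = 0.852072
t=1.020000, p=0.852072: f=-0.250201 → p ← 0.852072 + 0.51·(-0.250201) = 0.724469
t=1.530000, p=0.724469: f=-0.677566 → p ← 0.724469 + 0.51·(-0.677566) = 0.378910
t=2.040000, p=0.378910: f=-0.898913 → p ← 0.378910 + 0.51·(-0.898913) = -0.079535
p(2.55) ≈ -0.0795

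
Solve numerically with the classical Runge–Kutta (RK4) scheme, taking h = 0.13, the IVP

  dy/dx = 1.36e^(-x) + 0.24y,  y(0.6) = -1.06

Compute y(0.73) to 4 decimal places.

-1.0011

RK4: k1 = f(x_n, y_n); k2 = f(x_n + h/2, y_n + (h/2)·k1); k3 = f(x_n + h/2, y_n + (h/2)·k2); k4 = f(x_n + h, y_n + h·k3); y_{n+1} = y_n + (h/6)·(k1 + 2k2 + 2k3 + k4).
x=0.600000, y=-1.060000:
  k1 = f(0.600000, -1.060000) = 0.491984
  k2 = f(0.665000, -1.028021) = 0.452687
  k3 = f(0.665000, -1.030575) = 0.452074
  k4 = f(0.730000, -1.001230) = 0.415101
  y ← -1.060000 + (0.13/6)·(k1 + 2k2 + 2k3 + k4) = -1.001140
y(0.73) ≈ -1.0011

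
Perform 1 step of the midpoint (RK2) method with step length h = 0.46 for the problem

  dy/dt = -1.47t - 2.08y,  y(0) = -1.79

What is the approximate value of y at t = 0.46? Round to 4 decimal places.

-1.0522

Midpoint: k1 = f(t_n, y_n); k2 = f(t_n + h/2, y_n + (h/2)·k1); y_{n+1} = y_n + h·k2.
t=0.000000, y=-1.790000:
  k1 = f(0.000000, -1.790000) = 3.723200
  k2 = f(0.230000, -0.933664) = 1.603921
  y ← -1.790000 + 0.46·1.603921 = -1.052196
y(0.46) ≈ -1.0522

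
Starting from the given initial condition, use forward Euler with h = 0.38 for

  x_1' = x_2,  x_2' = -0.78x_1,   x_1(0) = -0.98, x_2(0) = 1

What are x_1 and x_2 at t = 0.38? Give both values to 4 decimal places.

-0.6000, 1.2905

Euler on (x_1,x_2): x_1_{n+1} = x_1_n + h·x_1', x_2_{n+1} = x_2_n + h·x_2'.
0.000000: (-0.980000, 1.000000); f=(1.000000, 0.764400) → (-0.600000, 1.290472)
(x_1(0.38), x_2(0.38)) ≈ (-0.6000, 1.2905)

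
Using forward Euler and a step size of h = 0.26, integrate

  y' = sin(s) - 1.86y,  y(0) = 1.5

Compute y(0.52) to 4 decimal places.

Euler: y_{n+1} = y_n + h·f(s_n, y_n).
s=0.000000, y=1.500000: f=-2.790000 → y ← 1.500000 + 0.26·(-2.790000) = 0.774600
s=0.260000, y=0.774600: f=-1.183675 → y ← 0.774600 + 0.26·(-1.183675) = 0.466844
y(0.52) ≈ 0.4668

0.4668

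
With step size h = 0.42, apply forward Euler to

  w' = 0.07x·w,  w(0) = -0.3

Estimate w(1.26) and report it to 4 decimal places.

-0.3112

Euler: w_{n+1} = w_n + h·f(x_n, w_n).
x=0.000000, w=-0.300000: f=0.000000 → w ← -0.300000 + 0.42·0.000000 = -0.300000
x=0.420000, w=-0.300000: f=-0.008820 → w ← -0.300000 + 0.42·(-0.008820) = -0.303704
x=0.840000, w=-0.303704: f=-0.017858 → w ← -0.303704 + 0.42·(-0.017858) = -0.311205
w(1.26) ≈ -0.3112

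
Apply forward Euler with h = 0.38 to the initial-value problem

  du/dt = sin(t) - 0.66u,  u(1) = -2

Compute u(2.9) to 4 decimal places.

0.4561

Euler: u_{n+1} = u_n + h·f(t_n, u_n).
t=1.000000, u=-2.000000: f=2.161471 → u ← -2.000000 + 0.38·2.161471 = -1.178641
t=1.380000, u=-1.178641: f=1.759757 → u ← -1.178641 + 0.38·1.759757 = -0.509934
t=1.760000, u=-0.509934: f=1.318710 → u ← -0.509934 + 0.38·1.318710 = -0.008824
t=2.140000, u=-0.008824: f=0.848154 → u ← -0.008824 + 0.38·0.848154 = 0.313475
t=2.520000, u=0.313475: f=0.375437 → u ← 0.313475 + 0.38·0.375437 = 0.456141
u(2.9) ≈ 0.4561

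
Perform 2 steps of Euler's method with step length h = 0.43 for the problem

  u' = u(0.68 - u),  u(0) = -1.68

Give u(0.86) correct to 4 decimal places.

Euler: u_{n+1} = u_n + h·f(x_n, u_n).
x=0.000000, u=-1.680000: f=-3.964800 → u ← -1.680000 + 0.43·(-3.964800) = -3.384864
x=0.430000, u=-3.384864: f=-13.759012 → u ← -3.384864 + 0.43·(-13.759012) = -9.301239
u(0.86) ≈ -9.3012

-9.3012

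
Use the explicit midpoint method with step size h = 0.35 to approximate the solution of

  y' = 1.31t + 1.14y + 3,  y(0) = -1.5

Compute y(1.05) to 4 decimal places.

2.0703

Midpoint: k1 = f(t_n, y_n); k2 = f(t_n + h/2, y_n + (h/2)·k1); y_{n+1} = y_n + h·k2.
t=0.000000, y=-1.500000:
  k1 = f(0.000000, -1.500000) = 1.290000
  k2 = f(0.175000, -1.274250) = 1.776605
  y ← -1.500000 + 0.35·1.776605 = -0.878188
t=0.350000, y=-0.878188:
  k1 = f(0.350000, -0.878188) = 2.457365
  k2 = f(0.525000, -0.448149) = 3.176860
  y ← -0.878188 + 0.35·3.176860 = 0.233713
t=0.700000, y=0.233713:
  k1 = f(0.700000, 0.233713) = 4.183432
  k2 = f(0.875000, 0.965813) = 5.247277
  y ← 0.233713 + 0.35·5.247277 = 2.070260
y(1.05) ≈ 2.0703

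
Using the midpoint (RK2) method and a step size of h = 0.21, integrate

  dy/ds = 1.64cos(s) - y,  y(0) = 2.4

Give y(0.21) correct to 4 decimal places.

Midpoint: k1 = f(s_n, y_n); k2 = f(s_n + h/2, y_n + (h/2)·k1); y_{n+1} = y_n + h·k2.
s=0.000000, y=2.400000:
  k1 = f(0.000000, 2.400000) = -0.760000
  k2 = f(0.105000, 2.320200) = -0.689232
  y ← 2.400000 + 0.21·(-0.689232) = 2.255261
y(0.21) ≈ 2.2553

2.2553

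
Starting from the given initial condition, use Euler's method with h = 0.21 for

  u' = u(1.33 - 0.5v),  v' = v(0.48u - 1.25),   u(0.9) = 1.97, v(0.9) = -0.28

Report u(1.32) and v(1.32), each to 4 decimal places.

Euler on (u,v): u_{n+1} = u_n + h·u', v_{n+1} = v_n + h·v'.
0.900000: (1.970000, -0.280000); f=(2.895900, 0.085232) → (2.578139, -0.262101)
1.110000: (2.578139, -0.262101); f=(3.766792, 0.003275) → (3.369165, -0.261414)
(u(1.32), v(1.32)) ≈ (3.3692, -0.2614)

3.3692, -0.2614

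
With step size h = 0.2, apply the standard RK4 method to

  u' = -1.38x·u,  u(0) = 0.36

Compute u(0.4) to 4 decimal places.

RK4: k1 = f(x_n, u_n); k2 = f(x_n + h/2, u_n + (h/2)·k1); k3 = f(x_n + h/2, u_n + (h/2)·k2); k4 = f(x_n + h, u_n + h·k3); u_{n+1} = u_n + (h/6)·(k1 + 2k2 + 2k3 + k4).
x=0.000000, u=0.360000:
  k1 = f(0.000000, 0.360000) = 0.000000
  k2 = f(0.100000, 0.360000) = -0.049680
  k3 = f(0.100000, 0.355032) = -0.048994
  k4 = f(0.200000, 0.350201) = -0.096656
  u ← 0.360000 + (0.2/6)·(k1 + 2k2 + 2k3 + k4) = 0.350200
x=0.200000, u=0.350200:
  k1 = f(0.200000, 0.350200) = -0.096655
  k2 = f(0.300000, 0.340534) = -0.140981
  k3 = f(0.300000, 0.336102) = -0.139146
  k4 = f(0.400000, 0.322371) = -0.177949
  u ← 0.350200 + (0.2/6)·(k1 + 2k2 + 2k3 + k4) = 0.322371
u(0.4) ≈ 0.3224

0.3224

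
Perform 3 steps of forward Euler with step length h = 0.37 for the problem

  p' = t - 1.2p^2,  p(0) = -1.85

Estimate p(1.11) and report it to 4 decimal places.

Euler: p_{n+1} = p_n + h·f(t_n, p_n).
t=0.000000, p=-1.850000: f=-4.107000 → p ← -1.850000 + 0.37·(-4.107000) = -3.369590
t=0.370000, p=-3.369590: f=-13.254964 → p ← -3.369590 + 0.37·(-13.254964) = -8.273927
t=0.740000, p=-8.273927: f=-81.409436 → p ← -8.273927 + 0.37·(-81.409436) = -38.395418
p(1.11) ≈ -38.3954

-38.3954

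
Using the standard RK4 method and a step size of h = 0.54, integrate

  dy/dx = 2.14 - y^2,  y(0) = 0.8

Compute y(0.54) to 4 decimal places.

1.2775

RK4: k1 = f(x_n, y_n); k2 = f(x_n + h/2, y_n + (h/2)·k1); k3 = f(x_n + h/2, y_n + (h/2)·k2); k4 = f(x_n + h, y_n + h·k3); y_{n+1} = y_n + (h/6)·(k1 + 2k2 + 2k3 + k4).
x=0.000000, y=0.800000:
  k1 = f(0.000000, 0.800000) = 1.500000
  k2 = f(0.270000, 1.205000) = 0.687975
  k3 = f(0.270000, 0.985753) = 1.168291
  k4 = f(0.540000, 1.430877) = 0.092591
  y ← 0.800000 + (0.54/6)·(k1 + 2k2 + 2k3 + k4) = 1.277461
y(0.54) ≈ 1.2775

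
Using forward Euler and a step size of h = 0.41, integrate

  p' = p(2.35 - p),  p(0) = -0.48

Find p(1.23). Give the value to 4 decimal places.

-7.3787

Euler: p_{n+1} = p_n + h·f(x_n, p_n).
x=0.000000, p=-0.480000: f=-1.358400 → p ← -0.480000 + 0.41·(-1.358400) = -1.036944
x=0.410000, p=-1.036944: f=-3.512071 → p ← -1.036944 + 0.41·(-3.512071) = -2.476893
x=0.820000, p=-2.476893: f=-11.955699 → p ← -2.476893 + 0.41·(-11.955699) = -7.378730
p(1.23) ≈ -7.3787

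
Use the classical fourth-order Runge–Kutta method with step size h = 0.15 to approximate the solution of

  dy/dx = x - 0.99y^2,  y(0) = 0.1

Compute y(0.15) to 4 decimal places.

0.1097

RK4: k1 = f(x_n, y_n); k2 = f(x_n + h/2, y_n + (h/2)·k1); k3 = f(x_n + h/2, y_n + (h/2)·k2); k4 = f(x_n + h, y_n + h·k3); y_{n+1} = y_n + (h/6)·(k1 + 2k2 + 2k3 + k4).
x=0.000000, y=0.100000:
  k1 = f(0.000000, 0.100000) = -0.009900
  k2 = f(0.075000, 0.099258) = 0.065246
  k3 = f(0.075000, 0.104893) = 0.064107
  k4 = f(0.150000, 0.109616) = 0.138104
  y ← 0.100000 + (0.15/6)·(k1 + 2k2 + 2k3 + k4) = 0.109673
y(0.15) ≈ 0.1097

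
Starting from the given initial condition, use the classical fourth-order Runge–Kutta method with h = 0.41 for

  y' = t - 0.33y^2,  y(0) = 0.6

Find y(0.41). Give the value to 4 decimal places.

0.6347

RK4: k1 = f(t_n, y_n); k2 = f(t_n + h/2, y_n + (h/2)·k1); k3 = f(t_n + h/2, y_n + (h/2)·k2); k4 = f(t_n + h, y_n + h·k3); y_{n+1} = y_n + (h/6)·(k1 + 2k2 + 2k3 + k4).
t=0.000000, y=0.600000:
  k1 = f(0.000000, 0.600000) = -0.118800
  k2 = f(0.205000, 0.575646) = 0.095648
  k3 = f(0.205000, 0.619608) = 0.078308
  k4 = f(0.410000, 0.632106) = 0.278146
  y ← 0.600000 + (0.41/6)·(k1 + 2k2 + 2k3 + k4) = 0.634663
y(0.41) ≈ 0.6347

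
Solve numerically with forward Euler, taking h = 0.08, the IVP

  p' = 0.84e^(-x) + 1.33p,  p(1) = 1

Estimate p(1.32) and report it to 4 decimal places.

Euler: p_{n+1} = p_n + h·f(x_n, p_n).
x=1.000000, p=1.000000: f=1.639019 → p ← 1.000000 + 0.08·1.639019 = 1.131121
x=1.080000, p=1.131121: f=1.789652 → p ← 1.131121 + 0.08·1.789652 = 1.274294
x=1.160000, p=1.274294: f=1.958139 → p ← 1.274294 + 0.08·1.958139 = 1.430945
x=1.240000, p=1.430945: f=2.146239 → p ← 1.430945 + 0.08·2.146239 = 1.602644
p(1.32) ≈ 1.6026

1.6026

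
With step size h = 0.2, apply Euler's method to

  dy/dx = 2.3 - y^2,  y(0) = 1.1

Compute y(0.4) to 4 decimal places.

1.4306

Euler: y_{n+1} = y_n + h·f(x_n, y_n).
x=0.000000, y=1.100000: f=1.090000 → y ← 1.100000 + 0.2·1.090000 = 1.318000
x=0.200000, y=1.318000: f=0.562876 → y ← 1.318000 + 0.2·0.562876 = 1.430575
y(0.4) ≈ 1.4306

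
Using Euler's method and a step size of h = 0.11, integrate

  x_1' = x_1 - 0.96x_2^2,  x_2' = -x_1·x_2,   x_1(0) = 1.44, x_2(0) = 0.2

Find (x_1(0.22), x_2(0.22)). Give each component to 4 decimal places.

1.7665, 0.1388

Euler on (x_1,x_2): x_1_{n+1} = x_1_n + h·x_1', x_2_{n+1} = x_2_n + h·x_2'.
0.000000: (1.440000, 0.200000); f=(1.401600, -0.288000) → (1.594176, 0.168320)
0.110000: (1.594176, 0.168320); f=(1.566978, -0.268332) → (1.766544, 0.138804)
(x_1(0.22), x_2(0.22)) ≈ (1.7665, 0.1388)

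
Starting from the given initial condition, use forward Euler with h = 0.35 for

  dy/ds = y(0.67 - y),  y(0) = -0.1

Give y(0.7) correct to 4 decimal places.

Euler: y_{n+1} = y_n + h·f(s_n, y_n).
s=0.000000, y=-0.100000: f=-0.077000 → y ← -0.100000 + 0.35·(-0.077000) = -0.126950
s=0.350000, y=-0.126950: f=-0.101173 → y ← -0.126950 + 0.35·(-0.101173) = -0.162360
y(0.7) ≈ -0.1624

-0.1624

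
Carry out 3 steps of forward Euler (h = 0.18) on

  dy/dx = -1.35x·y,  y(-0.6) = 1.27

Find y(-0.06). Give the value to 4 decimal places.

Euler: y_{n+1} = y_n + h·f(x_n, y_n).
x=-0.600000, y=1.270000: f=1.028700 → y ← 1.270000 + 0.18·1.028700 = 1.455166
x=-0.420000, y=1.455166: f=0.825079 → y ← 1.455166 + 0.18·0.825079 = 1.603680
x=-0.240000, y=1.603680: f=0.519592 → y ← 1.603680 + 0.18·0.519592 = 1.697207
y(-0.06) ≈ 1.6972

1.6972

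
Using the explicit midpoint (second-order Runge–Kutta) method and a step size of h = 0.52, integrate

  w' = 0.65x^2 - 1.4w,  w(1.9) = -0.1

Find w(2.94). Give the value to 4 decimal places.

Midpoint: k1 = f(x_n, w_n); k2 = f(x_n + h/2, w_n + (h/2)·k1); w_{n+1} = w_n + h·k2.
x=1.900000, w=-0.100000:
  k1 = f(1.900000, -0.100000) = 2.486500
  k2 = f(2.160000, 0.546490) = 2.267554
  w ← -0.100000 + 0.52·2.267554 = 1.079128
x=2.420000, w=1.079128:
  k1 = f(2.420000, 1.079128) = 2.295881
  k2 = f(2.680000, 1.676057) = 2.322080
  w ← 1.079128 + 0.52·2.322080 = 2.286610
w(2.94) ≈ 2.2866

2.2866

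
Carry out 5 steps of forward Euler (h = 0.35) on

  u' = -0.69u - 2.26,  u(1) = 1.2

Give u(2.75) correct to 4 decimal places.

Euler: u_{n+1} = u_n + h·f(x_n, u_n).
x=1.000000, u=1.200000: f=-3.088000 → u ← 1.200000 + 0.35·(-3.088000) = 0.119200
x=1.350000, u=0.119200: f=-2.342248 → u ← 0.119200 + 0.35·(-2.342248) = -0.700587
x=1.700000, u=-0.700587: f=-1.776595 → u ← -0.700587 + 0.35·(-1.776595) = -1.322395
x=2.050000, u=-1.322395: f=-1.347547 → u ← -1.322395 + 0.35·(-1.347547) = -1.794037
x=2.400000, u=-1.794037: f=-1.022115 → u ← -1.794037 + 0.35·(-1.022115) = -2.151777
u(2.75) ≈ -2.1518

-2.1518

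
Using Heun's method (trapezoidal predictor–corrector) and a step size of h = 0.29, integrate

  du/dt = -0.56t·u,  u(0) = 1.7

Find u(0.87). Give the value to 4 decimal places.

Heun: k1 = f(t_n, u_n); k2 = f(t_n + h, u_n + h·k1); u_{n+1} = u_n + (h/2)·(k1 + k2).
t=0.000000, u=1.700000:
  k1 = f(0.000000, 1.700000) = 0.000000
  k2 = f(0.290000, 1.700000) = -0.276080
  u ← 1.700000 + (0.29/2)·(0.000000 + (-0.276080)) = 1.659968
t=0.290000, u=1.659968:
  k1 = f(0.290000, 1.659968) = -0.269579
  k2 = f(0.580000, 1.581791) = -0.513766
  u ← 1.659968 + (0.29/2)·(-0.269579 + (-0.513766)) = 1.546383
t=0.580000, u=1.546383:
  k1 = f(0.580000, 1.546383) = -0.502265
  k2 = f(0.870000, 1.400727) = -0.682434
  u ← 1.546383 + (0.29/2)·(-0.502265 + (-0.682434)) = 1.374602
u(0.87) ≈ 1.3746

1.3746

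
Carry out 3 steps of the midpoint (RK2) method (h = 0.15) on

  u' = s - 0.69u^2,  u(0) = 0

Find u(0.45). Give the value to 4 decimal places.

0.1007

Midpoint: k1 = f(s_n, u_n); k2 = f(s_n + h/2, u_n + (h/2)·k1); u_{n+1} = u_n + h·k2.
s=0.000000, u=0.000000:
  k1 = f(0.000000, 0.000000) = 0.000000
  k2 = f(0.075000, 0.000000) = 0.075000
  u ← 0.000000 + 0.15·0.075000 = 0.011250
s=0.150000, u=0.011250:
  k1 = f(0.150000, 0.011250) = 0.149913
  k2 = f(0.225000, 0.022493) = 0.224651
  u ← 0.011250 + 0.15·0.224651 = 0.044948
s=0.300000, u=0.044948:
  k1 = f(0.300000, 0.044948) = 0.298606
  k2 = f(0.375000, 0.067343) = 0.371871
  u ← 0.044948 + 0.15·0.371871 = 0.100728
u(0.45) ≈ 0.1007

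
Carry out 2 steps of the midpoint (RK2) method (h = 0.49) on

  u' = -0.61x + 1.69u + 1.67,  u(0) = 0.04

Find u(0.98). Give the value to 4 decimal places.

Midpoint: k1 = f(x_n, u_n); k2 = f(x_n + h/2, u_n + (h/2)·k1); u_{n+1} = u_n + h·k2.
x=0.000000, u=0.040000:
  k1 = f(0.000000, 0.040000) = 1.737600
  k2 = f(0.245000, 0.465712) = 2.307603
  u ← 0.040000 + 0.49·2.307603 = 1.170726
x=0.490000, u=1.170726:
  k1 = f(0.490000, 1.170726) = 3.349626
  k2 = f(0.735000, 1.991384) = 4.587089
  u ← 1.170726 + 0.49·4.587089 = 3.418399
u(0.98) ≈ 3.4184

3.4184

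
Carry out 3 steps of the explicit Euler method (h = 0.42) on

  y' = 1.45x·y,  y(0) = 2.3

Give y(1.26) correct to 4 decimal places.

4.3658

Euler: y_{n+1} = y_n + h·f(x_n, y_n).
x=0.000000, y=2.300000: f=0.000000 → y ← 2.300000 + 0.42·0.000000 = 2.300000
x=0.420000, y=2.300000: f=1.400700 → y ← 2.300000 + 0.42·1.400700 = 2.888294
x=0.840000, y=2.888294: f=3.517942 → y ← 2.888294 + 0.42·3.517942 = 4.365830
y(1.26) ≈ 4.3658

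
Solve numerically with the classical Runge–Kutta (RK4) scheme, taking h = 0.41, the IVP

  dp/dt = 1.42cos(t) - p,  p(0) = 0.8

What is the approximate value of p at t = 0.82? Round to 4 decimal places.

RK4: k1 = f(t_n, p_n); k2 = f(t_n + h/2, p_n + (h/2)·k1); k3 = f(t_n + h/2, p_n + (h/2)·k2); k4 = f(t_n + h, p_n + h·k3); p_{n+1} = p_n + (h/6)·(k1 + 2k2 + 2k3 + k4).
t=0.000000, p=0.800000:
  k1 = f(0.000000, 0.800000) = 0.620000
  k2 = f(0.205000, 0.927100) = 0.463167
  k3 = f(0.205000, 0.894949) = 0.495317
  k4 = f(0.410000, 1.003080) = 0.299231
  p ← 0.800000 + (0.41/6)·(k1 + 2k2 + 2k3 + k4) = 0.993807
t=0.410000, p=0.993807:
  k1 = f(0.410000, 0.993807) = 0.308505
  k2 = f(0.615000, 1.057050) = 0.102768
  k3 = f(0.615000, 1.014874) = 0.144944
  k4 = f(0.820000, 1.053234) = -0.084480
  p ← 0.993807 + (0.41/6)·(k1 + 2k2 + 2k3 + k4) = 1.042969
p(0.82) ≈ 1.0430

1.0430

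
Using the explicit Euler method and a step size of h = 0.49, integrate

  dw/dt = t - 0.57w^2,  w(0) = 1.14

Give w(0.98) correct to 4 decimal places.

Euler: w_{n+1} = w_n + h·f(t_n, w_n).
t=0.000000, w=1.140000: f=-0.740772 → w ← 1.140000 + 0.49·(-0.740772) = 0.777022
t=0.490000, w=0.777022: f=0.145855 → w ← 0.777022 + 0.49·0.145855 = 0.848491
w(0.98) ≈ 0.8485

0.8485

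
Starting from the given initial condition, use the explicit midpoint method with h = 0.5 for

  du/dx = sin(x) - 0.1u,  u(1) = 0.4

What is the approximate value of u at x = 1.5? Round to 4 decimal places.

0.8445

Midpoint: k1 = f(x_n, u_n); k2 = f(x_n + h/2, u_n + (h/2)·k1); u_{n+1} = u_n + h·k2.
x=1.000000, u=0.400000:
  k1 = f(1.000000, 0.400000) = 0.801471
  k2 = f(1.250000, 0.600368) = 0.888948
  u ← 0.400000 + 0.5·0.888948 = 0.844474
u(1.5) ≈ 0.8445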